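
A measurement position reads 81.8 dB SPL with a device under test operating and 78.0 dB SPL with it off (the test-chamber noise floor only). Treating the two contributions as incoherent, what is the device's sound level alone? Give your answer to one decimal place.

79.5 dB SPL

Subtract intensities: L_src = 10·log₁₀(10^(L_total/10) − 10^(L_bg/10)).
L_src = 10·log₁₀(10^(81.8/10) − 10^(78.0/10)) = 10·log₁₀(88260000) = 79.5 dB SPL.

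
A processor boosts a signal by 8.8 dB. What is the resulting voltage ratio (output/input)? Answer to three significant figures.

Voltage ratio = 10^(dB/20).
10^(8.8/20) = 10^(0.4400) = 2.75.

2.75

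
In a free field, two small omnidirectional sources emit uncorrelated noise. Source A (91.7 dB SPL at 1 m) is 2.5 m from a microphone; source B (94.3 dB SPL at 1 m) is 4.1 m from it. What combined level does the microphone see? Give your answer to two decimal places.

At the listener: L_A = 91.7 − 20·log₁₀(2.5) = 83.741 dB; L_B = 94.3 − 20·log₁₀(4.1) = 82.044 dB.
Combined: 10·log₁₀(10^(83.741/10)+10^(82.044/10)) = 85.99 dB SPL.

85.99 dB SPL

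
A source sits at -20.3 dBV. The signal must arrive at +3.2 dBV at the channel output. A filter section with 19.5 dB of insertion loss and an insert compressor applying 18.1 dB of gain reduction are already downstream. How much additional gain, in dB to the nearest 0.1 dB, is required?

61.1 dB

The required make-up gain is the shortfall in the dB sum.
G = +3.2 − (-20.3) + 19.5 + 18.1 = 61.1 dB.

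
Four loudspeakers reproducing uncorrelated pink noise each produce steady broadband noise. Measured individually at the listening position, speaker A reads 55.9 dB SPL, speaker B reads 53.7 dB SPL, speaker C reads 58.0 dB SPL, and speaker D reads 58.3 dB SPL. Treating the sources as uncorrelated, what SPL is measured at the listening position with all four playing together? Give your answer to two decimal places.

62.86 dB SPL

Uncorrelated sources add in intensity (power), not in dB.
L_total = 10·log₁₀(10^(55.9/10) + 10^(53.7/10) + 10^(58.0/10) + 10^(58.3/10)) = 10·log₁₀(1931000) = 62.86 dB SPL.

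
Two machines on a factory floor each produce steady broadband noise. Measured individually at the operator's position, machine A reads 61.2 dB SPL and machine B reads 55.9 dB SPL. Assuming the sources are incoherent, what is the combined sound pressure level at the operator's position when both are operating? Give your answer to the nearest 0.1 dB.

62.3 dB SPL

Add the sources as powers (linear), then convert back to dB:
L_total = 10·log₁₀(10^(61.2/10) + 10^(55.9/10)) = 10·log₁₀(1707000) = 62.3 dB SPL.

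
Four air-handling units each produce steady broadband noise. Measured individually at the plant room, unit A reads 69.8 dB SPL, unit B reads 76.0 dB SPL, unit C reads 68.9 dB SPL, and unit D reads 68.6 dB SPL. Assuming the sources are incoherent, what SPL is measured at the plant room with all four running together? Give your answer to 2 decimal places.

78.09 dB SPL

Add the sources as powers (linear), then convert back to dB:
L_total = 10·log₁₀(10^(69.8/10) + 10^(76.0/10) + 10^(68.9/10) + 10^(68.6/10)) = 10·log₁₀(64370000) = 78.09 dB SPL.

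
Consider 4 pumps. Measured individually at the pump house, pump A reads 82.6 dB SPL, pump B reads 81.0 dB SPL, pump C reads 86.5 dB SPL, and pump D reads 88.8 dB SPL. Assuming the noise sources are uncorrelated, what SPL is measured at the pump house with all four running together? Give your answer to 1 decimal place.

Uncorrelated sources add in intensity (power), not in dB.
L_total = 10·log₁₀(10^(82.6/10) + 10^(81.0/10) + 10^(86.5/10) + 10^(88.8/10)) = 10·log₁₀(1513000000) = 91.8 dB SPL.

91.8 dB SPL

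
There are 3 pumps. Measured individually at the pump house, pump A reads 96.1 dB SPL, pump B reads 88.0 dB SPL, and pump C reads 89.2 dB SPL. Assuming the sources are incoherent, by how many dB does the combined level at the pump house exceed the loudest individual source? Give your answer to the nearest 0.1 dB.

Incoherent sources sum as intensities:
L_total = 10·log₁₀(10^(96.1/10) + 10^(88.0/10) + 10^(89.2/10)) = 97.43 dB SPL.
Excess over the loudest (96.1 dB): 97.43 − 96.1 = 1.3 dB.

1.3 dB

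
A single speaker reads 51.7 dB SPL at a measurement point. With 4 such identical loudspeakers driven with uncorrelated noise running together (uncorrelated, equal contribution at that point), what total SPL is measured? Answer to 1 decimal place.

57.7 dB SPL

4 equal incoherent sources raise the level by 10·log₁₀(4) = 6.02 dB.
L_total = 51.7 + 6.02 = 57.7 dB SPL.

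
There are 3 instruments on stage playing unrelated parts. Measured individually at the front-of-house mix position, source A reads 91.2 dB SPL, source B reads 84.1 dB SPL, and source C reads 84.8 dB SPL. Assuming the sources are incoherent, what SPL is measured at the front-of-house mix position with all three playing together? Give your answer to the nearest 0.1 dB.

Add the sources as powers (linear), then convert back to dB:
L_total = 10·log₁₀(10^(91.2/10) + 10^(84.1/10) + 10^(84.8/10)) = 10·log₁₀(1877000000) = 92.7 dB SPL.

92.7 dB SPL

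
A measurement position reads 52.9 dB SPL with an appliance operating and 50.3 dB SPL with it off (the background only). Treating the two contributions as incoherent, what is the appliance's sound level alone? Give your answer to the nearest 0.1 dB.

49.4 dB SPL

Subtract intensities: L_src = 10·log₁₀(10^(L_total/10) − 10^(L_bg/10)).
L_src = 10·log₁₀(10^(52.9/10) − 10^(50.3/10)) = 10·log₁₀(87830) = 49.4 dB SPL.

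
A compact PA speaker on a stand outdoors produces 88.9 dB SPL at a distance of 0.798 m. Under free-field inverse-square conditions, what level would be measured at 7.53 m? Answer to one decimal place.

For a point source in a free field, ΔL = −20·log₁₀(d₂/d₁).
ΔL = −20·log₁₀(7.53/0.798) = -19.50 dB, so L₂ = 88.9 + (-19.50) = 69.4 dB SPL.

69.4 dB SPL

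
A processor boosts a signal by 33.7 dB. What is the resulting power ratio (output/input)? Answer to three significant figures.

2340

Power ratio = 10^(dB/10).
10^(33.7/10) = 10^(3.370) = 2340.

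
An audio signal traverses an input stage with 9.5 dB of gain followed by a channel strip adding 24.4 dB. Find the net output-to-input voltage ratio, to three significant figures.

Net gain = 9.5 + 24.4 = 33.9 dB.
Voltage ratio = 10^(33.9/20) = 49.5.

49.5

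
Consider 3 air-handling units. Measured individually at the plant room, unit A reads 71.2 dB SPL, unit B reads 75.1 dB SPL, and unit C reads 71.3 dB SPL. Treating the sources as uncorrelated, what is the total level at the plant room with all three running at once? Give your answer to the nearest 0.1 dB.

77.7 dB SPL

Add the sources as powers (linear), then convert back to dB:
L_total = 10·log₁₀(10^(71.2/10) + 10^(75.1/10) + 10^(71.3/10)) = 10·log₁₀(59030000) = 77.7 dB SPL.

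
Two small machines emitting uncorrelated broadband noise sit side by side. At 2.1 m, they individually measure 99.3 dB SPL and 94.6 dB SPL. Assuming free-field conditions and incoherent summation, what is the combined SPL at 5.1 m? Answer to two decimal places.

92.86 dB SPL

Combined at 2.1 m: 10·log₁₀(10^(99.3/10)+10^(94.6/10)) = 100.567 dB SPL.
Then apply −20·log₁₀(5.1/2.1) = -7.707 dB → 92.86 dB SPL.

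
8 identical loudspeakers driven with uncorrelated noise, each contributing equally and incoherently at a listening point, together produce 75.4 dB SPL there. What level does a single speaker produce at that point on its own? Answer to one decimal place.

66.4 dB SPL

8 equal incoherent sources add 10·log₁₀(8) = 9.03 dB over one source.
L_one = 75.4 − 9.03 = 66.4 dB SPL.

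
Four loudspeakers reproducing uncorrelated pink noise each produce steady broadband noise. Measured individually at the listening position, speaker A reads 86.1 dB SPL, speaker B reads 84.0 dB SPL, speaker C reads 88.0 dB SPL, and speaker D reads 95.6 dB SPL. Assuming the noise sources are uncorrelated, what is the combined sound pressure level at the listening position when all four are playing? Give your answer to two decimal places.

Add the sources as powers (linear), then convert back to dB:
L_total = 10·log₁₀(10^(86.1/10) + 10^(84.0/10) + 10^(88.0/10) + 10^(95.6/10)) = 10·log₁₀(4920000000) = 96.92 dB SPL.

96.92 dB SPL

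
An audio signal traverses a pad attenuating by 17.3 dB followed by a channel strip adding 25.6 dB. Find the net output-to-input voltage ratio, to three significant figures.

Net gain = (−17.3) + 25.6 = 8.3 dB.
Voltage ratio = 10^(8.3/20) = 2.60.

2.60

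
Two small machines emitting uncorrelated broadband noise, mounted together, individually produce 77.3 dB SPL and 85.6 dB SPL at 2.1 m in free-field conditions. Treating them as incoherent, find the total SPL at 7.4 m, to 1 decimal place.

Combined at 2.1 m: 10·log₁₀(10^(77.3/10)+10^(85.6/10)) = 86.20 dB SPL.
Then apply −20·log₁₀(7.4/2.1) = -10.94 dB → 75.3 dB SPL.

75.3 dB SPL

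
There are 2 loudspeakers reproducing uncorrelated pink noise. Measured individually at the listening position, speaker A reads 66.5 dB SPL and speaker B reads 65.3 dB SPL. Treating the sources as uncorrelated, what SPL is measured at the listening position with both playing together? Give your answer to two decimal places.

Uncorrelated sources add in intensity (power), not in dB.
L_total = 10·log₁₀(10^(66.5/10) + 10^(65.3/10)) = 10·log₁₀(7855000) = 68.95 dB SPL.

68.95 dB SPL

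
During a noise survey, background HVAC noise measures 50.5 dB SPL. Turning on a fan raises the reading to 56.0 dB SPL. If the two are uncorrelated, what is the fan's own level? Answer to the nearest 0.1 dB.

54.6 dB SPL

Subtract intensities: L_src = 10·log₁₀(10^(L_total/10) − 10^(L_bg/10)).
L_src = 10·log₁₀(10^(56.0/10) − 10^(50.5/10)) = 10·log₁₀(285900) = 54.6 dB SPL.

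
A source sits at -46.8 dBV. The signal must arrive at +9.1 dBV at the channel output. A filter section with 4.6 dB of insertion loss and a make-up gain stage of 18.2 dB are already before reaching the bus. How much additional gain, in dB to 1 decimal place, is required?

42.3 dB

The required make-up gain is the shortfall in the dB sum.
G = +9.1 − (-46.8) + 4.6 − 18.2 = 42.3 dB.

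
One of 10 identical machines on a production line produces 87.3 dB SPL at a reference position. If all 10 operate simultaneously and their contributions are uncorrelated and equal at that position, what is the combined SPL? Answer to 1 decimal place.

10 equal incoherent sources raise the level by 10·log₁₀(10) = 10.00 dB.
L_total = 87.3 + 10.00 = 97.3 dB SPL.

97.3 dB SPL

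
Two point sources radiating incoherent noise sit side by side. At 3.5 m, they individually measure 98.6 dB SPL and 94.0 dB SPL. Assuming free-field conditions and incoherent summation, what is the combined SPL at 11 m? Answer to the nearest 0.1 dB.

89.9 dB SPL

Combined at 3.5 m: 10·log₁₀(10^(98.6/10)+10^(94.0/10)) = 99.89 dB SPL.
Then apply −20·log₁₀(11/3.5) = -9.95 dB → 89.9 dB SPL.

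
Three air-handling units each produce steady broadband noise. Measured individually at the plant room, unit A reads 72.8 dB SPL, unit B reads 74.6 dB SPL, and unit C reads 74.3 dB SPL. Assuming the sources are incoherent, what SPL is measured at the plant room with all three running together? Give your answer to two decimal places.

78.74 dB SPL

Incoherent sources sum as intensities:
L_total = 10·log₁₀(10^(72.8/10) + 10^(74.6/10) + 10^(74.3/10)) = 10·log₁₀(74810000) = 78.74 dB SPL.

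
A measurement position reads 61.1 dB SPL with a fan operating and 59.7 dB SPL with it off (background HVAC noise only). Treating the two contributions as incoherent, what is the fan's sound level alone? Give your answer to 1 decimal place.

Remove the background by subtracting linear intensities:
L_src = 10·log₁₀(10^(61.1/10) − 10^(59.7/10)) = 10·log₁₀(355000) = 55.5 dB SPL.

55.5 dB SPL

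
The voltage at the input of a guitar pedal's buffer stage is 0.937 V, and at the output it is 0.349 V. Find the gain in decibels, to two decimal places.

Voltage ratio → dB uses the 20·log₁₀ form:
20·log₁₀(0.349/0.937) = 20·log₁₀(0.3725) = -8.58 dB.

-8.58 dB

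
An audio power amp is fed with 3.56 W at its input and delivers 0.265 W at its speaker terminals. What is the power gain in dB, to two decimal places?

-11.28 dB

Power is a power quantity, so gain = 10·log₁₀(P_out/P_in).
10·log₁₀(0.265/3.56) = 10·log₁₀(0.07444) = -11.28 dB.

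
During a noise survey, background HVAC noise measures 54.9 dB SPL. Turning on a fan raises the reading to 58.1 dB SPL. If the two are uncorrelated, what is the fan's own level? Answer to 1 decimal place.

Remove the background by subtracting linear intensities:
L_src = 10·log₁₀(10^(58.1/10) − 10^(54.9/10)) = 10·log₁₀(336600) = 55.3 dB SPL.

55.3 dB SPL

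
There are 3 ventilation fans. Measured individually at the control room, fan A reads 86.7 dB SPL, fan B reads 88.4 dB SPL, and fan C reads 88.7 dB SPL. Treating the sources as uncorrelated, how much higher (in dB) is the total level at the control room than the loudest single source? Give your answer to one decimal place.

Uncorrelated sources add in intensity (power), not in dB.
L_total = 10·log₁₀(10^(86.7/10) + 10^(88.4/10) + 10^(88.7/10)) = 92.79 dB SPL.
Excess over the loudest (88.7 dB): 92.79 − 88.7 = 4.1 dB.

4.1 dB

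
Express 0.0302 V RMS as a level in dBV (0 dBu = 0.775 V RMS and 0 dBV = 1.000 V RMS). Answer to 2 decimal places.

-30.40 dBV

dBV = 20·log₁₀(V / 1.000 V).
20·log₁₀(0.0302/1.000) = -30.40 dBV.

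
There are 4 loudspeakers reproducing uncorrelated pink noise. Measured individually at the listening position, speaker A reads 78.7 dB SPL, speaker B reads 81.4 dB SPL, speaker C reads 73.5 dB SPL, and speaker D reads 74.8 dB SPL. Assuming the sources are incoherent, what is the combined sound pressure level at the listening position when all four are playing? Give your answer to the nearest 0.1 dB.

84.2 dB SPL

Uncorrelated sources add in intensity (power), not in dB.
L_total = 10·log₁₀(10^(78.7/10) + 10^(81.4/10) + 10^(73.5/10) + 10^(74.8/10)) = 10·log₁₀(264800000) = 84.2 dB SPL.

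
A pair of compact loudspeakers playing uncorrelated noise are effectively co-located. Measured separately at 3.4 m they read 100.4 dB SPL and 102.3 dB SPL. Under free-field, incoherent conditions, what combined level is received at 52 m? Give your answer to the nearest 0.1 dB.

80.8 dB SPL

Combined at 3.4 m: 10·log₁₀(10^(100.4/10)+10^(102.3/10)) = 104.46 dB SPL.
Then apply −20·log₁₀(52/3.4) = -23.69 dB → 80.8 dB SPL.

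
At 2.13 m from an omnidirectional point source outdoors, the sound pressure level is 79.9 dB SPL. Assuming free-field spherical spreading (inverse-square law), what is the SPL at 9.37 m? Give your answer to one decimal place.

Free-field point source: level drops by 20·log₁₀ of the distance ratio.
ΔL = −20·log₁₀(9.37/2.13) = -12.87 dB, so L₂ = 79.9 + (-12.87) = 67.0 dB SPL.

67.0 dB SPL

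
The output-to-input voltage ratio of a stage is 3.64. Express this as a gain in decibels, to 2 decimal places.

For a voltage ratio, dB = 20·log₁₀(V₂/V₁).
20·log₁₀(3.64) = 11.22 dB.

11.22 dB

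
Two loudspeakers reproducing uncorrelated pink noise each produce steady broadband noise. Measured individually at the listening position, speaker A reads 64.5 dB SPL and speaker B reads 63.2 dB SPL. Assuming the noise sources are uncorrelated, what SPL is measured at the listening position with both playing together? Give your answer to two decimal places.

66.91 dB SPL

Uncorrelated sources add in intensity (power), not in dB.
L_total = 10·log₁₀(10^(64.5/10) + 10^(63.2/10)) = 10·log₁₀(4908000) = 66.91 dB SPL.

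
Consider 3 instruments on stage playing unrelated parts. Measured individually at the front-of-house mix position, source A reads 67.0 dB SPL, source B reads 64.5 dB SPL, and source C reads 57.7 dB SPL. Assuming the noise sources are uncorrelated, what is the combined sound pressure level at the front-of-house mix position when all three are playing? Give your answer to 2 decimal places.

Add the sources as powers (linear), then convert back to dB:
L_total = 10·log₁₀(10^(67.0/10) + 10^(64.5/10) + 10^(57.7/10)) = 10·log₁₀(8419000) = 69.25 dB SPL.

69.25 dB SPL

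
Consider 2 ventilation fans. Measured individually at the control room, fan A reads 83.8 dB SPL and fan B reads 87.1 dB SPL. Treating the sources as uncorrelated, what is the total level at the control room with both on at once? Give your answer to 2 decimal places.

88.77 dB SPL

Uncorrelated sources add in intensity (power), not in dB.
L_total = 10·log₁₀(10^(83.8/10) + 10^(87.1/10)) = 10·log₁₀(752700000) = 88.77 dB SPL.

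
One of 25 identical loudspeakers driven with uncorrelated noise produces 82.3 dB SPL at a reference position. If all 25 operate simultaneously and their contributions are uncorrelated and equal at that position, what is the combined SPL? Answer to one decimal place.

96.3 dB SPL

25 equal incoherent sources raise the level by 10·log₁₀(25) = 13.98 dB.
L_total = 82.3 + 13.98 = 96.3 dB SPL.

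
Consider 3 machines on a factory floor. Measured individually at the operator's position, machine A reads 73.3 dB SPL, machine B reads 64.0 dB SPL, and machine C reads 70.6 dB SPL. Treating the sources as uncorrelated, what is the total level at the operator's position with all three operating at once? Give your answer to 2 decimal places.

Uncorrelated sources add in intensity (power), not in dB.
L_total = 10·log₁₀(10^(73.3/10) + 10^(64.0/10) + 10^(70.6/10)) = 10·log₁₀(35370000) = 75.49 dB SPL.

75.49 dB SPL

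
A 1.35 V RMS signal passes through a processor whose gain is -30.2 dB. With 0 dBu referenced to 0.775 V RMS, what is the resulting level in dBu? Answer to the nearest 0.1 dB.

-25.4 dBu

Input level: 20·log₁₀(1.35/0.775) = 4.82 dBu.
Output: 4.82 − 30.2 = -25.4 dBu.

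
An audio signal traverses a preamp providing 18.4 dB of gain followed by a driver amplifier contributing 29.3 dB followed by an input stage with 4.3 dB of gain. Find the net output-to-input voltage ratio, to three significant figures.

Net gain = 18.4 + 29.3 + 4.3 = 52.0 dB.
Voltage ratio = 10^(52.0/20) = 398.

398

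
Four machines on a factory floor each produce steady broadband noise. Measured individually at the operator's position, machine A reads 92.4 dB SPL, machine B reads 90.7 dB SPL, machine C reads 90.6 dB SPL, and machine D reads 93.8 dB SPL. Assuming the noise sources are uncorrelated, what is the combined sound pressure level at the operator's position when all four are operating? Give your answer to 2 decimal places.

98.10 dB SPL

Uncorrelated sources add in intensity (power), not in dB.
L_total = 10·log₁₀(10^(92.4/10) + 10^(90.7/10) + 10^(90.6/10) + 10^(93.8/10)) = 10·log₁₀(6460000000) = 98.10 dB SPL.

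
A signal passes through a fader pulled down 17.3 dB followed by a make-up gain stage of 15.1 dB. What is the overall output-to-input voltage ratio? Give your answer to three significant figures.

0.776

Net gain = (−17.3) + 15.1 = -2.2 dB.
Voltage ratio = 10^(-2.2/20) = 0.776.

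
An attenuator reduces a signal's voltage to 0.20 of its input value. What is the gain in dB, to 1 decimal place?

Voltage is an amplitude quantity, so gain = 20·log₁₀(V_out/V_in).
20·log₁₀(0.20) = -14.0 dB.

-14.0 dB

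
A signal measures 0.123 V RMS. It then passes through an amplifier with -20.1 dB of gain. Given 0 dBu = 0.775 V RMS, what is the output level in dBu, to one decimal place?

-36.1 dBu

Input level: 20·log₁₀(0.123/0.775) = -15.99 dBu.
Output: -15.99 − 20.1 = -36.1 dBu.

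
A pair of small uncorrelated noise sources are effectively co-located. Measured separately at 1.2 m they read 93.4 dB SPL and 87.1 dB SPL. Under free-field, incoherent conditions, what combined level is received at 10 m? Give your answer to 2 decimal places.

Combined at 1.2 m: 10·log₁₀(10^(93.4/10)+10^(87.1/10)) = 94.315 dB SPL.
Then apply −20·log₁₀(10/1.2) = -18.416 dB → 75.90 dB SPL.

75.90 dB SPL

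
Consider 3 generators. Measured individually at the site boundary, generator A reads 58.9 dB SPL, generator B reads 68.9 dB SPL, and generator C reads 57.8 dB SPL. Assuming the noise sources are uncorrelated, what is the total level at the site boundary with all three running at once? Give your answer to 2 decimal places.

69.61 dB SPL

Incoherent sources sum as intensities:
L_total = 10·log₁₀(10^(58.9/10) + 10^(68.9/10) + 10^(57.8/10)) = 10·log₁₀(9141000) = 69.61 dB SPL.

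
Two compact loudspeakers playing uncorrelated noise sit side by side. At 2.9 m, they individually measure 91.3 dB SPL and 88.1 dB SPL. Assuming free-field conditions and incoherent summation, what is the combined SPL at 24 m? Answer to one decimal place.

74.6 dB SPL

Combined at 2.9 m: 10·log₁₀(10^(91.3/10)+10^(88.1/10)) = 93.00 dB SPL.
Then apply −20·log₁₀(24/2.9) = -18.36 dB → 74.6 dB SPL.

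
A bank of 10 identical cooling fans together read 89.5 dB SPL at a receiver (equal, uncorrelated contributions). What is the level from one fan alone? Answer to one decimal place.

79.5 dB SPL

10 equal incoherent sources add 10·log₁₀(10) = 10.00 dB over one source.
L_one = 89.5 − 10.00 = 79.5 dB SPL.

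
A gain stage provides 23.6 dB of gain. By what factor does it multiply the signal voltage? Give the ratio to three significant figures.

Voltage ratio = 10^(dB/20).
10^(23.6/20) = 10^(1.180) = 15.1.

15.1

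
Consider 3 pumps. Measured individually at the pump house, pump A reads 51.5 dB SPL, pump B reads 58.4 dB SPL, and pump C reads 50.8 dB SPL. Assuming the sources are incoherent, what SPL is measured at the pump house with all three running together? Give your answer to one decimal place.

Incoherent sources sum as intensities:
L_total = 10·log₁₀(10^(51.5/10) + 10^(58.4/10) + 10^(50.8/10)) = 10·log₁₀(953300) = 59.8 dB SPL.

59.8 dB SPL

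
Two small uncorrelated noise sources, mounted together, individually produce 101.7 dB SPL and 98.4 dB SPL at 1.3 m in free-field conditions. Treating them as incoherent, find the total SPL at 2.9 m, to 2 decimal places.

96.40 dB SPL

Combined at 1.3 m: 10·log₁₀(10^(101.7/10)+10^(98.4/10)) = 103.366 dB SPL.
Then apply −20·log₁₀(2.9/1.3) = -6.969 dB → 96.40 dB SPL.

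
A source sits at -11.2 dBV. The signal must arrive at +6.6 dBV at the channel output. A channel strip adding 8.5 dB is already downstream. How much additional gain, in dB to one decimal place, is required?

9.3 dB

The required make-up gain is the shortfall in the dB sum.
G = +6.6 − (-11.2) − 8.5 = 9.3 dB.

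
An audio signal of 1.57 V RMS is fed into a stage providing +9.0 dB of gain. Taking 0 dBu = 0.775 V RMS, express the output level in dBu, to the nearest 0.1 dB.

+15.1 dBu

Input level: 20·log₁₀(1.57/0.775) = 6.13 dBu.
Output: 6.13 + 9.0 = +15.1 dBu.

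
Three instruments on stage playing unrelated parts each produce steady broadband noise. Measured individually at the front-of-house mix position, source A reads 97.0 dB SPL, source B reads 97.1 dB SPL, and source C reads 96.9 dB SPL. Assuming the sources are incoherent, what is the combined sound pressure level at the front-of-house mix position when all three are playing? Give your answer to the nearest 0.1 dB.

101.8 dB SPL

Incoherent sources sum as intensities:
L_total = 10·log₁₀(10^(97.0/10) + 10^(97.1/10) + 10^(96.9/10)) = 10·log₁₀(15038000000) = 101.8 dB SPL.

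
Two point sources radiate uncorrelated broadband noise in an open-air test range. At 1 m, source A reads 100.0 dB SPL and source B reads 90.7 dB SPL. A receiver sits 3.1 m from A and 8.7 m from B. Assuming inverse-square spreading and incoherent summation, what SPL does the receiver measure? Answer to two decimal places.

At the listener: L_A = 100.0 − 20·log₁₀(3.1) = 90.173 dB; L_B = 90.7 − 20·log₁₀(8.7) = 71.910 dB.
Combined: 10·log₁₀(10^(90.173/10)+10^(71.910/10)) = 90.24 dB SPL.

90.24 dB SPL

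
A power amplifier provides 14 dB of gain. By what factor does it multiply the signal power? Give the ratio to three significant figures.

25.1

Power ratio = 10^(dB/10).
10^(14/10) = 10^(1.400) = 25.1.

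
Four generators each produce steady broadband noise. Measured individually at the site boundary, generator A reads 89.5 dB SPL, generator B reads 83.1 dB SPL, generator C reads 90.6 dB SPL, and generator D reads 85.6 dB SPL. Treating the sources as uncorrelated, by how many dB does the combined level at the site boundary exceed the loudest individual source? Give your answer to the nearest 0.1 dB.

3.6 dB

Incoherent sources sum as intensities:
L_total = 10·log₁₀(10^(89.5/10) + 10^(83.1/10) + 10^(90.6/10) + 10^(85.6/10)) = 94.16 dB SPL.
Excess over the loudest (90.6 dB): 94.16 − 90.6 = 3.6 dB.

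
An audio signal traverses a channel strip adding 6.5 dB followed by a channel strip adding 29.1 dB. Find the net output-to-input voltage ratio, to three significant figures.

Net gain = 6.5 + 29.1 = 35.6 dB.
Voltage ratio = 10^(35.6/20) = 60.3.

60.3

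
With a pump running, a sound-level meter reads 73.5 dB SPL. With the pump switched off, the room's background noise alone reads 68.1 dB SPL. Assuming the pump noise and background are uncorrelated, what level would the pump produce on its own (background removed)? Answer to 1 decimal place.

Background correction is a power subtraction:
L_src = 10·log₁₀(10^(73.5/10) − 10^(68.1/10)) = 10·log₁₀(15930000) = 72.0 dB SPL.

72.0 dB SPL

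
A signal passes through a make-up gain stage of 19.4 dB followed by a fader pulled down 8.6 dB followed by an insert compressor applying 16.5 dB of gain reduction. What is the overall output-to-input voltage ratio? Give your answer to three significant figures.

Net gain = 19.4 + (−8.6) + (−16.5) = -5.7 dB.
Voltage ratio = 10^(-5.7/20) = 0.519.

0.519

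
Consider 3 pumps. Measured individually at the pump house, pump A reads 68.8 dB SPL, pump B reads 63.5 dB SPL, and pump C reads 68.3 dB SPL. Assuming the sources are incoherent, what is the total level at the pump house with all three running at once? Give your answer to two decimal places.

72.20 dB SPL

Incoherent sources sum as intensities:
L_total = 10·log₁₀(10^(68.8/10) + 10^(63.5/10) + 10^(68.3/10)) = 10·log₁₀(16590000) = 72.20 dB SPL.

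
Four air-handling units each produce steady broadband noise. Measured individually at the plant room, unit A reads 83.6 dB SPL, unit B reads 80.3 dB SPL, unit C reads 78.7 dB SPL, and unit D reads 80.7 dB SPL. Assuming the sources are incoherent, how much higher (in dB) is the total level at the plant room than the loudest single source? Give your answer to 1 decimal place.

3.6 dB

Add the sources as powers (linear), then convert back to dB:
L_total = 10·log₁₀(10^(83.6/10) + 10^(80.3/10) + 10^(78.7/10) + 10^(80.7/10)) = 87.23 dB SPL.
Excess over the loudest (83.6 dB): 87.23 − 83.6 = 3.6 dB.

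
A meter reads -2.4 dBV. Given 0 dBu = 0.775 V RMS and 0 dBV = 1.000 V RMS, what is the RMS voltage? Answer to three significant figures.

V = 1.000 V × 10^(-2.4/20).
= 1.000 × 0.7586 = 0.759 V.

0.759 V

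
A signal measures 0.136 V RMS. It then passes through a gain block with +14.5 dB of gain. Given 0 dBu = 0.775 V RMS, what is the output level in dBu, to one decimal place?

-0.6 dBu

Input level: 20·log₁₀(0.136/0.775) = -15.12 dBu.
Output: -15.12 + 14.5 = -0.6 dBu.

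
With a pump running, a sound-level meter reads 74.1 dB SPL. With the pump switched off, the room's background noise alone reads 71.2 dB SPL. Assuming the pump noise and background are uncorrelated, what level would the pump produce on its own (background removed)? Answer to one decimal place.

Remove the background by subtracting linear intensities:
L_src = 10·log₁₀(10^(74.1/10) − 10^(71.2/10)) = 10·log₁₀(12520000) = 71.0 dB SPL.

71.0 dB SPL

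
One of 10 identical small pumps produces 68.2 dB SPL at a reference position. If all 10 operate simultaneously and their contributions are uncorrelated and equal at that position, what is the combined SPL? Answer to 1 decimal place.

78.2 dB SPL

10 equal incoherent sources raise the level by 10·log₁₀(10) = 10.00 dB.
L_total = 68.2 + 10.00 = 78.2 dB SPL.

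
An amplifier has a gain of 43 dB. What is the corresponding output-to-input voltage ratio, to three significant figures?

141

Voltage ratio = 10^(dB/20).
10^(43/20) = 10^(2.150) = 141.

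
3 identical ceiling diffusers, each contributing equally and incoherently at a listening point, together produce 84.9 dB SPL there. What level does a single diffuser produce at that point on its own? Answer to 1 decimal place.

3 equal incoherent sources add 10·log₁₀(3) = 4.77 dB over one source.
L_one = 84.9 − 4.77 = 80.1 dB SPL.

80.1 dB SPL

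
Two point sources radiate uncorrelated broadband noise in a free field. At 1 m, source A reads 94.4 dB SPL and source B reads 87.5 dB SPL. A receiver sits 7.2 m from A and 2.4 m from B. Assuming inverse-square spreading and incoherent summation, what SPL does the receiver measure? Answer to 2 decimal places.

At the listener: L_A = 94.4 − 20·log₁₀(7.2) = 77.253 dB; L_B = 87.5 − 20·log₁₀(2.4) = 79.896 dB.
Combined: 10·log₁₀(10^(77.253/10)+10^(79.896/10)) = 81.78 dB SPL.

81.78 dB SPL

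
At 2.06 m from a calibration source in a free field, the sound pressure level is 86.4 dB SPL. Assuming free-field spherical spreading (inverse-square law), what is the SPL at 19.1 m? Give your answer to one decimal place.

67.1 dB SPL

Free-field point source: level drops by 20·log₁₀ of the distance ratio.
ΔL = −20·log₁₀(19.1/2.06) = -19.34 dB, so L₂ = 86.4 + (-19.34) = 67.1 dB SPL.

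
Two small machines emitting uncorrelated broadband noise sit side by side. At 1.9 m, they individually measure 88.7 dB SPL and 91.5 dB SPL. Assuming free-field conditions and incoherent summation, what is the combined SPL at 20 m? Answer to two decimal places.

72.89 dB SPL

Combined at 1.9 m: 10·log₁₀(10^(88.7/10)+10^(91.5/10)) = 93.332 dB SPL.
Then apply −20·log₁₀(20/1.9) = -20.446 dB → 72.89 dB SPL.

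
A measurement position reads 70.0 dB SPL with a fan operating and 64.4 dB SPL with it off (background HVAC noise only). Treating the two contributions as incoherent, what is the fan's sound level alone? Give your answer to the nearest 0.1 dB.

68.6 dB SPL

Remove the background by subtracting linear intensities:
L_src = 10·log₁₀(10^(70.0/10) − 10^(64.4/10)) = 10·log₁₀(7246000) = 68.6 dB SPL.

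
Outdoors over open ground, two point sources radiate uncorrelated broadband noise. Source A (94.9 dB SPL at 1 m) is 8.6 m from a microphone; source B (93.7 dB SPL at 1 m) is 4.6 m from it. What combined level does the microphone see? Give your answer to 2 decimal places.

81.83 dB SPL

At the listener: L_A = 94.9 − 20·log₁₀(8.6) = 76.210 dB; L_B = 93.7 − 20·log₁₀(4.6) = 80.445 dB.
Combined: 10·log₁₀(10^(76.210/10)+10^(80.445/10)) = 81.83 dB SPL.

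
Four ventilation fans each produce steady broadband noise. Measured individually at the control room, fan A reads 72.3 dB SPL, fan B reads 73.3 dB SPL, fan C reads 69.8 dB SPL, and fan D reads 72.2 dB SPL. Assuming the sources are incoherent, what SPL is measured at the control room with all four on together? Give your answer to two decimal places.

Add the sources as powers (linear), then convert back to dB:
L_total = 10·log₁₀(10^(72.3/10) + 10^(73.3/10) + 10^(69.8/10) + 10^(72.2/10)) = 10·log₁₀(64510000) = 78.10 dB SPL.

78.10 dB SPL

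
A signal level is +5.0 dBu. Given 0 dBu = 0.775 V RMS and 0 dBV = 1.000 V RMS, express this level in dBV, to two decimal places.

The offset between the scales is 20·log₁₀(0.775/1.000) = −2.214 dB.
So dBV = +5.0 − 2.214 = +2.79 dBV.

+2.79 dBV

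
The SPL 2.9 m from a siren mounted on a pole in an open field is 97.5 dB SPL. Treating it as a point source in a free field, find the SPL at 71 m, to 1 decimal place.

Inverse-square spreading gives ΔL = −20·log₁₀(d₂/d₁).
ΔL = −20·log₁₀(71/2.9) = -27.78 dB, so L₂ = 97.5 + (-27.78) = 69.7 dB SPL.

69.7 dB SPL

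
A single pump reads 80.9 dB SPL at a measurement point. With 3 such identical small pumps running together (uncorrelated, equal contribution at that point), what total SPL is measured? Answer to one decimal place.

3 equal incoherent sources raise the level by 10·log₁₀(3) = 4.77 dB.
L_total = 80.9 + 4.77 = 85.7 dB SPL.

85.7 dB SPL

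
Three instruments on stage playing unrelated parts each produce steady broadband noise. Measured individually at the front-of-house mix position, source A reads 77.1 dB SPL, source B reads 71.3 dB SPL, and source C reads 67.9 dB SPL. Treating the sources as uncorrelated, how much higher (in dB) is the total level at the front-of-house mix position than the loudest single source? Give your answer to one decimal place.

Uncorrelated sources add in intensity (power), not in dB.
L_total = 10·log₁₀(10^(77.1/10) + 10^(71.3/10) + 10^(67.9/10)) = 78.51 dB SPL.
Excess over the loudest (77.1 dB): 78.51 − 77.1 = 1.4 dB.

1.4 dB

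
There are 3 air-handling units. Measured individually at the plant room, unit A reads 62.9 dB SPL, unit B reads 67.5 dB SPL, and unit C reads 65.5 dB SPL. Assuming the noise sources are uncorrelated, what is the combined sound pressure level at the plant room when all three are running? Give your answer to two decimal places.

Uncorrelated sources add in intensity (power), not in dB.
L_total = 10·log₁₀(10^(62.9/10) + 10^(67.5/10) + 10^(65.5/10)) = 10·log₁₀(11120000) = 70.46 dB SPL.

70.46 dB SPL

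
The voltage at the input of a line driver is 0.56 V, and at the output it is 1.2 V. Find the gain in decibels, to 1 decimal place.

6.6 dB

Voltage ratio → dB uses the 20·log₁₀ form:
20·log₁₀(1.2/0.56) = 20·log₁₀(2.143) = 6.6 dB.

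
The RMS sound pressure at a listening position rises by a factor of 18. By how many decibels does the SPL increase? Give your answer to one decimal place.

Sound pressure is an amplitude quantity: ΔL = 20·log₁₀(p₂/p₁).
20·log₁₀(18) = 25.1 dB.

25.1 dB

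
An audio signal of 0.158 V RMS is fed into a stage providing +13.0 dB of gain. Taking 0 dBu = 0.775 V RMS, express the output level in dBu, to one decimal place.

-0.8 dBu

Input level: 20·log₁₀(0.158/0.775) = -13.81 dBu.
Output: -13.81 + 13.0 = -0.8 dBu.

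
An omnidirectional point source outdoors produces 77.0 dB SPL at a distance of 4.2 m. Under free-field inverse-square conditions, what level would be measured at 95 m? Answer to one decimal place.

For a point source in a free field, ΔL = −20·log₁₀(d₂/d₁).
ΔL = −20·log₁₀(95/4.2) = -27.09 dB, so L₂ = 77.0 + (-27.09) = 49.9 dB SPL.

49.9 dB SPL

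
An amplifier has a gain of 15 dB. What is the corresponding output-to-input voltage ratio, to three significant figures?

Voltage ratio = 10^(dB/20).
10^(15/20) = 10^(0.7500) = 5.62.

5.62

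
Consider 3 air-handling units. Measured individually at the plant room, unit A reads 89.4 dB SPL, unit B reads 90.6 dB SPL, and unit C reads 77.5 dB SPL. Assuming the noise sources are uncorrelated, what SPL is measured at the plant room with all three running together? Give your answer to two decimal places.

93.17 dB SPL

Incoherent sources sum as intensities:
L_total = 10·log₁₀(10^(89.4/10) + 10^(90.6/10) + 10^(77.5/10)) = 10·log₁₀(2075000000) = 93.17 dB SPL.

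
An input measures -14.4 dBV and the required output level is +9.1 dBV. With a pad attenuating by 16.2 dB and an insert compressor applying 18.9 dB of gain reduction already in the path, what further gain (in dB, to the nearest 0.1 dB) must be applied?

58.6 dB

The required make-up gain is the shortfall in the dB sum.
G = +9.1 − (-14.4) + 16.2 + 18.9 = 58.6 dB.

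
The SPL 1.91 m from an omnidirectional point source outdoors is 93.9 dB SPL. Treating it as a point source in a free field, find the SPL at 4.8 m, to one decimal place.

Free-field point source: level drops by 20·log₁₀ of the distance ratio.
ΔL = −20·log₁₀(4.8/1.91) = -8.00 dB, so L₂ = 93.9 + (-8.00) = 85.9 dB SPL.

85.9 dB SPL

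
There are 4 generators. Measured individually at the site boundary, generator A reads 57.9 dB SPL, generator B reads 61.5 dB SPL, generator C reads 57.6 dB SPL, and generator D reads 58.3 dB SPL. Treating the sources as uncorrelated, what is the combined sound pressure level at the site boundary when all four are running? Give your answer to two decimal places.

65.16 dB SPL

Add the sources as powers (linear), then convert back to dB:
L_total = 10·log₁₀(10^(57.9/10) + 10^(61.5/10) + 10^(57.6/10) + 10^(58.3/10)) = 10·log₁₀(3281000) = 65.16 dB SPL.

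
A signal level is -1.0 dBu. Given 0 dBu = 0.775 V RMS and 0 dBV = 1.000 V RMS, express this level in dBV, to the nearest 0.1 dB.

The offset between the scales is 20·log₁₀(0.775/1.000) = −2.214 dB.
So dBV = -1.0 − 2.214 = -3.2 dBV.

-3.2 dBV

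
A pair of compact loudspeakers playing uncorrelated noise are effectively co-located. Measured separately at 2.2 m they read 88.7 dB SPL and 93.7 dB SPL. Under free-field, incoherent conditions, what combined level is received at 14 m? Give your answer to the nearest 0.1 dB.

78.8 dB SPL

Combined at 2.2 m: 10·log₁₀(10^(88.7/10)+10^(93.7/10)) = 94.89 dB SPL.
Then apply −20·log₁₀(14/2.2) = -16.07 dB → 78.8 dB SPL.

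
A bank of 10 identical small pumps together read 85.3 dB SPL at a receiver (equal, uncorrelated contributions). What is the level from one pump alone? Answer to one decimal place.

10 equal incoherent sources add 10·log₁₀(10) = 10.00 dB over one source.
L_one = 85.3 − 10.00 = 75.3 dB SPL.

75.3 dB SPL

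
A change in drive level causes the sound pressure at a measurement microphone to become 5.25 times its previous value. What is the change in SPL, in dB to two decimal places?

14.40 dB

SPL change from a pressure ratio uses the 20·log₁₀ form:
20·log₁₀(5.25) = 14.40 dB.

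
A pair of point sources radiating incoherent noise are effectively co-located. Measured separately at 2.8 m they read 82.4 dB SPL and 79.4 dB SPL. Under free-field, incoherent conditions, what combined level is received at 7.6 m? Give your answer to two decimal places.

Combined at 2.8 m: 10·log₁₀(10^(82.4/10)+10^(79.4/10)) = 84.164 dB SPL.
Then apply −20·log₁₀(7.6/2.8) = -8.673 dB → 75.49 dB SPL.

75.49 dB SPL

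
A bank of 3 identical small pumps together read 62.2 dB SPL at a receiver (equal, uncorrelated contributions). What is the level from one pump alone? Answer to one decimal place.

57.4 dB SPL

3 equal incoherent sources add 10·log₁₀(3) = 4.77 dB over one source.
L_one = 62.2 − 4.77 = 57.4 dB SPL.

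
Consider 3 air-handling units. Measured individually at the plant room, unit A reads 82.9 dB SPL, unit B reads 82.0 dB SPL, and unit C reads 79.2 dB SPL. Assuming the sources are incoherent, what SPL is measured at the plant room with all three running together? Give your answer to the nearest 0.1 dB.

Uncorrelated sources add in intensity (power), not in dB.
L_total = 10·log₁₀(10^(82.9/10) + 10^(82.0/10) + 10^(79.2/10)) = 10·log₁₀(436700000) = 86.4 dB SPL.

86.4 dB SPL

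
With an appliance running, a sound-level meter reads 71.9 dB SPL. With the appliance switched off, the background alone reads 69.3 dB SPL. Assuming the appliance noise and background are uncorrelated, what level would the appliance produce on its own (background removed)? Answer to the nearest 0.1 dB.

68.4 dB SPL

Background correction is a power subtraction:
L_src = 10·log₁₀(10^(71.9/10) − 10^(69.3/10)) = 10·log₁₀(6977000) = 68.4 dB SPL.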